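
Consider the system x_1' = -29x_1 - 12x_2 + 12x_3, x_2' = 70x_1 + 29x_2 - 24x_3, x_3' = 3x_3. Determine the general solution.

Coefficient matrix A = [[-29, -12, 12], [70, 29, -24], [0, 0, 3]].
det(A - λI) = 0 gives eigenvalues λ = 3, 1, -1.
For λ=3: eigenvector (-3,9,1).
For λ=1: eigenvector (-2,5,0).
For λ=-1: eigenvector (3,-7,0).
General solution: K_1e^(3t)(-3,9,1) + K_2e^(t)(-2,5,0) + K_3e^(-t)(3,-7,0).

x_1(t) = -3K_1e^(3t) - 2K_2e^(t) + 3K_3e^(-t), x_2(t) = 9K_1e^(3t) + 5K_2e^(t) - 7K_3e^(-t), x_3(t) = K_1e^(3t)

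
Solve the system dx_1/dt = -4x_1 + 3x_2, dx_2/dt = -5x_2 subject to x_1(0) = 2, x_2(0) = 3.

Coefficient matrix A = [[-4, 3], [0, -5]].
Characteristic polynomial det(A - λI) = λ^2 + 9λ + 20 = 0.
Eigenvalues λ = -4, -5.
For λ=-4: (A-λI) row 1 is [0, 3], so an eigenvector is (1, 0).
For λ=-5: (A-λI) row 1 is [1, 3], so an eigenvector is (3, -1).
General solution: K_1e^(-4t)(1,0) + K_2e^(-5t)(3,-1).
Applying x_1(0)=2, x_2(0)=3 gives K_1=11, K_2=-3.

x_1(t) = 11e^(-4t) - 9e^(-5t), x_2(t) = 3e^(-5t)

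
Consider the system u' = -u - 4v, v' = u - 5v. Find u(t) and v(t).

u(t) = -2c_1e^(-3t) - 2c_2te^(-3t) - 3c_2e^(-3t), v(t) = -c_1e^(-3t) - c_2te^(-3t) - c_2e^(-3t)

Coefficient matrix A = [[-1, -4], [1, -5]].
Characteristic polynomial det(A - λI) = λ^2 + 6λ + 9 = 0.
Single eigenvalue λ = -3 with algebraic multiplicity 2.
Eigenvector v = (-2,-1); generalized eigenvector w with (A-λI)w=v is (-3,-1).
General solution: e^(-3t)[c_1·v + c_2·(t·v + w)].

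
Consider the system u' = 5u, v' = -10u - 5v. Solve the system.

u(t) = c_1e^(5t), v(t) = -c_1e^(5t) - c_2e^(-5t)

Coefficient matrix A = [[5, 0], [-10, -5]].
Characteristic polynomial det(A - λI) = λ^2 - 25 = 0.
Eigenvalues λ = 5, -5.
For λ=5: (A-λI) row 2 is [-10, -10], so an eigenvector is (1, -1).
For λ=-5: (A-λI) row 1 is [10, 0], so an eigenvector is (0, -1).
General solution: c_1e^(5t)(1,-1) + c_2e^(-5t)(0,-1).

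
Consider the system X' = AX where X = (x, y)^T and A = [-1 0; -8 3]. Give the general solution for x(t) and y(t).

x(t) = K_2e^(-t), y(t) = K_1e^(3t) + 2K_2e^(-t)

Coefficient matrix A = [[-1, 0], [-8, 3]].
Characteristic polynomial det(A - λI) = λ^2 - 2λ - 3 = 0.
Eigenvalues λ = 3, -1.
For λ=3: (A-λI) row 1 is [-4, 0], so an eigenvector is (0, 1).
For λ=-1: (A-λI) row 2 is [-8, 4], so an eigenvector is (1, 2).
General solution: K_1e^(3t)(0,1) + K_2e^(-t)(1,2).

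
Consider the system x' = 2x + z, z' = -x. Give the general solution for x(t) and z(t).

x(t) = C_1e^(t) + C_2te^(t) + 2C_2e^(t), z(t) = -C_1e^(t) - C_2te^(t) - C_2e^(t)

Coefficient matrix A = [[2, 1], [-1, 0]].
Characteristic polynomial det(A - λI) = λ^2 - 2λ + 1 = 0.
Single eigenvalue λ = 1 with algebraic multiplicity 2.
Eigenvector v = (1,-1); generalized eigenvector w with (A-λI)w=v is (2,-1).
General solution: e^(t)[C_1·v + C_2·(t·v + w)].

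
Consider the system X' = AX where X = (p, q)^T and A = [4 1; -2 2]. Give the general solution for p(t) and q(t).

p(t) = c_1e^(3t)sin(t) - c_2e^(3t)cos(t), q(t) = -c_1e^(3t)sin(t) + c_1e^(3t)cos(t) + c_2e^(3t)sin(t) + c_2e^(3t)cos(t)

Coefficient matrix A = [[4, 1], [-2, 2]].
Characteristic polynomial det(A - λI) = λ^2 - 6λ + 10 = 0.
Eigenvalues λ = 3 ± i (complex conjugate pair).
For λ=3+i: an eigenvector is (0,1) - i(1,-1) = (0 - i, 1 + i).
A real fundamental pair from Re and Im of e^((3+i)t)v: X_1 = e^(3t)(cos(t)·(0,1) + sin(t)·(1,-1)), X_2 = e^(3t)(sin(t)·(0,1) - cos(t)·(1,-1)).
General solution: c_1X_1 + c_2X_2.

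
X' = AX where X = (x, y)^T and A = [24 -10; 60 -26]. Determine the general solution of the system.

Coefficient matrix A = [[24, -10], [60, -26]].
Characteristic polynomial det(A - λI) = λ^2 + 2λ - 24 = 0.
Eigenvalues λ = -6, 4.
For λ=-6: (A-λI) row 1 is [30, -10], so an eigenvector is (1, 3).
For λ=4: (A-λI) row 1 is [20, -10], so an eigenvector is (1, 2).
General solution: c_1e^(-6t)(1,3) + c_2e^(4t)(1,2).

x(t) = c_1e^(-6t) + c_2e^(4t), y(t) = 3c_1e^(-6t) + 2c_2e^(4t)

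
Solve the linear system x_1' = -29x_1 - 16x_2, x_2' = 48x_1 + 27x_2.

x_1(t) = 2c_1e^(-5t) - c_2e^(3t), x_2(t) = -3c_1e^(-5t) + 2c_2e^(3t)

Coefficient matrix A = [[-29, -16], [48, 27]].
Characteristic polynomial det(A - λI) = λ^2 + 2λ - 15 = 0.
Eigenvalues λ = -5, 3.
For λ=-5: (A-λI) row 1 is [-24, -16], so an eigenvector is (2, -3).
For λ=3: (A-λI) row 1 is [-32, -16], so an eigenvector is (-1, 2).
General solution: c_1e^(-5t)(2,-3) + c_2e^(3t)(-1,2).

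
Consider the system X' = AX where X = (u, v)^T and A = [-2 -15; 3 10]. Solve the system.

u(t) = -2K_1e^(4t)sin(3t) + K_1e^(4t)cos(3t) + K_2e^(4t)sin(3t) + 2K_2e^(4t)cos(3t), v(t) = K_1e^(4t)sin(3t) - K_2e^(4t)cos(3t)

Coefficient matrix A = [[-2, -15], [3, 10]].
Characteristic polynomial det(A - λI) = λ^2 - 8λ + 25 = 0.
Eigenvalues λ = 4 ± 3i (complex conjugate pair).
For λ=4+3i: an eigenvector is (1,0) - i(-2,1) = (1 + 2i, 0 - i).
A real fundamental pair from Re and Im of e^((4+3i)t)v: X_1 = e^(4t)(cos(3t)·(1,0) + sin(3t)·(-2,1)), X_2 = e^(4t)(sin(3t)·(1,0) - cos(3t)·(-2,1)).
General solution: K_1X_1 + K_2X_2.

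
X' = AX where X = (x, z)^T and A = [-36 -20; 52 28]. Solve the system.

Coefficient matrix A = [[-36, -20], [52, 28]].
Characteristic polynomial det(A - λI) = λ^2 + 8λ + 32 = 0.
Eigenvalues λ = -4 ± 4i (complex conjugate pair).
For λ=-4+4i: an eigenvector is (-1,2) - i(-2,3) = (-1 + 2i, 2 - 3i).
A real fundamental pair from Re and Im of e^((-4+4i)t)v: X_1 = e^(-4t)(cos(4t)·(-1,2) + sin(4t)·(-2,3)), X_2 = e^(-4t)(sin(4t)·(-1,2) - cos(4t)·(-2,3)).
General solution: K_1X_1 + K_2X_2.

x(t) = -2K_1e^(-4t)sin(4t) - K_1e^(-4t)cos(4t) - K_2e^(-4t)sin(4t) + 2K_2e^(-4t)cos(4t), z(t) = 3K_1e^(-4t)sin(4t) + 2K_1e^(-4t)cos(4t) + 2K_2e^(-4t)sin(4t) - 3K_2e^(-4t)cos(4t)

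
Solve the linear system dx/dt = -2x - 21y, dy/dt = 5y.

Coefficient matrix A = [[-2, -21], [0, 5]].
Characteristic polynomial det(A - λI) = λ^2 - 3λ - 10 = 0.
Eigenvalues λ = -2, 5.
For λ=-2: (A-λI) row 1 is [0, -21], so an eigenvector is (1, 0).
For λ=5: (A-λI) row 1 is [-7, -21], so an eigenvector is (-3, 1).
General solution: C_1e^(-2t)(1,0) + C_2e^(5t)(-3,1).

x(t) = C_1e^(-2t) - 3C_2e^(5t), y(t) = C_2e^(5t)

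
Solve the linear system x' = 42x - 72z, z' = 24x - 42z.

Coefficient matrix A = [[42, -72], [24, -42]].
Characteristic polynomial det(A - λI) = λ^2 - 36 = 0.
Eigenvalues λ = -6, 6.
For λ=-6: (A-λI) row 1 is [48, -72], so an eigenvector is (-3, -2).
For λ=6: (A-λI) row 1 is [36, -72], so an eigenvector is (-2, -1).
General solution: K_1e^(-6t)(-3,-2) + K_2e^(6t)(-2,-1).

x(t) = -3K_1e^(-6t) - 2K_2e^(6t), z(t) = -2K_1e^(-6t) - K_2e^(6t)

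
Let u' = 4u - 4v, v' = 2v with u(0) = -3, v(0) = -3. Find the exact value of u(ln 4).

A = [[4,-4],[0,2]]; eigenvalues λ = 4, 2.
Eigenvectors: (1,0) for λ=4, (2,1) for λ=2.
From the initial condition, c_1 = 3, c_2 = -3.
u(ln 4) = (3)(4^4)(1) + (-3)(4^2)(2) = 672.

672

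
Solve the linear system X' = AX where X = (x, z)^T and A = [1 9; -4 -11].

Coefficient matrix A = [[1, 9], [-4, -11]].
Characteristic polynomial det(A - λI) = λ^2 + 10λ + 25 = 0.
Single eigenvalue λ = -5 with algebraic multiplicity 2.
Eigenvector v = (-3,2); generalized eigenvector w with (A-λI)w=v is (-2,1).
General solution: e^(-5t)[C_1·v + C_2·(t·v + w)].

x(t) = -3C_1e^(-5t) - 3C_2te^(-5t) - 2C_2e^(-5t), z(t) = 2C_1e^(-5t) + 2C_2te^(-5t) + C_2e^(-5t)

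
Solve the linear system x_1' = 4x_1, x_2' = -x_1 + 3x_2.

x_1(t) = K_2e^(4t), x_2(t) = -K_1e^(3t) - K_2e^(4t)

Coefficient matrix A = [[4, 0], [-1, 3]].
Characteristic polynomial det(A - λI) = λ^2 - 7λ + 12 = 0.
Eigenvalues λ = 3, 4.
For λ=3: (A-λI) row 1 is [1, 0], so an eigenvector is (0, -1).
For λ=4: (A-λI) row 2 is [-1, -1], so an eigenvector is (1, -1).
General solution: K_1e^(3t)(0,-1) + K_2e^(4t)(1,-1).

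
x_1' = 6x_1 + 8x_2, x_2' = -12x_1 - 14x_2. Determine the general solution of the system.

Coefficient matrix A = [[6, 8], [-12, -14]].
Characteristic polynomial det(A - λI) = λ^2 + 8λ + 12 = 0.
Eigenvalues λ = -6, -2.
For λ=-6: (A-λI) row 1 is [12, 8], so an eigenvector is (2, -3).
For λ=-2: (A-λI) row 1 is [8, 8], so an eigenvector is (1, -1).
General solution: K_1e^(-6t)(2,-3) + K_2e^(-2t)(1,-1).

x_1(t) = 2K_1e^(-6t) + K_2e^(-2t), x_2(t) = -3K_1e^(-6t) - K_2e^(-2t)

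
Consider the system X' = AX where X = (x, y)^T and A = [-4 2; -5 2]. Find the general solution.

Coefficient matrix A = [[-4, 2], [-5, 2]].
Characteristic polynomial det(A - λI) = λ^2 + 2λ + 2 = 0.
Eigenvalues λ = -1 ± i (complex conjugate pair).
For λ=-1+i: an eigenvector is (-1,-2) - i(-1,-1) = (-1 + i, -2 + i).
A real fundamental pair from Re and Im of e^((-1+i)t)v: X_1 = e^(-t)(cos(t)·(-1,-2) + sin(t)·(-1,-1)), X_2 = e^(-t)(sin(t)·(-1,-2) - cos(t)·(-1,-1)).
General solution: c_1X_1 + c_2X_2.

x(t) = -c_1e^(-t)sin(t) - c_1e^(-t)cos(t) - c_2e^(-t)sin(t) + c_2e^(-t)cos(t), y(t) = -c_1e^(-t)sin(t) - 2c_1e^(-t)cos(t) - 2c_2e^(-t)sin(t) + c_2e^(-t)cos(t)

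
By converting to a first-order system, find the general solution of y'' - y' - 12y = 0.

y(t) = K_1e^(-3t) + K_2e^(4t)

Let x_1 = y, x_2 = y'. Then x_1' = x_2 and x_2' = 12x_1 + x_2.
A = [[0,1],[12,1]]; det(A-λI) = λ^2 - λ - 12.
Eigenvalues λ = -3, 4 with eigenvectors (1,-3), (1,4).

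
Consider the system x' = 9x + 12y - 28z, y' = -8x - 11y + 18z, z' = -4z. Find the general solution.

x(t) = 3K_1e^(t) - K_2e^(-3t) + 4K_3e^(-4t), y(t) = -2K_1e^(t) + K_2e^(-3t) - 2K_3e^(-4t), z(t) = K_3e^(-4t)

Coefficient matrix A = [[9, 12, -28], [-8, -11, 18], [0, 0, -4]].
det(A - λI) = 0 gives eigenvalues λ = 1, -3, -4.
For λ=1: eigenvector (3,-2,0).
For λ=-3: eigenvector (-1,1,0).
For λ=-4: eigenvector (4,-2,1).
General solution: K_1e^(t)(3,-2,0) + K_2e^(-3t)(-1,1,0) + K_3e^(-4t)(4,-2,1).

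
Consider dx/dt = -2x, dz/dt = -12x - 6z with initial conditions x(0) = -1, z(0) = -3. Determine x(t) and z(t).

Coefficient matrix A = [[-2, 0], [-12, -6]].
Characteristic polynomial det(A - λI) = λ^2 + 8λ + 12 = 0.
Eigenvalues λ = -6, -2.
For λ=-6: (A-λI) row 1 is [4, 0], so an eigenvector is (0, 1).
For λ=-2: (A-λI) row 2 is [-12, -4], so an eigenvector is (1, -3).
General solution: K_1e^(-6t)(0,1) + K_2e^(-2t)(1,-3).
Applying x(0)=-1, z(0)=-3 gives K_1=-6, K_2=-1.

x(t) = -e^(-2t), z(t) = 3e^(-2t) - 6e^(-6t)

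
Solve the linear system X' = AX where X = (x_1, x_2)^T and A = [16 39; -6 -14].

Coefficient matrix A = [[16, 39], [-6, -14]].
Characteristic polynomial det(A - λI) = λ^2 - 2λ + 10 = 0.
Eigenvalues λ = 1 ± 3i (complex conjugate pair).
For λ=1+3i: an eigenvector is (2,-1) - i(-3,1) = (2 + 3i, -1 - i).
A real fundamental pair from Re and Im of e^((1+3i)t)v: X_1 = e^(t)(cos(3t)·(2,-1) + sin(3t)·(-3,1)), X_2 = e^(t)(sin(3t)·(2,-1) - cos(3t)·(-3,1)).
General solution: C_1X_1 + C_2X_2.

x_1(t) = -3C_1e^(t)sin(3t) + 2C_1e^(t)cos(3t) + 2C_2e^(t)sin(3t) + 3C_2e^(t)cos(3t), x_2(t) = C_1e^(t)sin(3t) - C_1e^(t)cos(3t) - C_2e^(t)sin(3t) - C_2e^(t)cos(3t)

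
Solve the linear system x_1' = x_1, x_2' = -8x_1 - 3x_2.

Coefficient matrix A = [[1, 0], [-8, -3]].
Characteristic polynomial det(A - λI) = λ^2 + 2λ - 3 = 0.
Eigenvalues λ = -3, 1.
For λ=-3: (A-λI) row 1 is [4, 0], so an eigenvector is (0, 1).
For λ=1: (A-λI) row 2 is [-8, -4], so an eigenvector is (1, -2).
General solution: c_1e^(-3t)(0,1) + c_2e^(t)(1,-2).

x_1(t) = c_2e^(t), x_2(t) = c_1e^(-3t) - 2c_2e^(t)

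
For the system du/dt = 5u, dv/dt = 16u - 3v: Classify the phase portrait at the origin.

saddle

A = [[5,0],[16,-3]]; det(A-λI) = λ^2 - 2λ - 15.
λ = -3, 5: opposite signs.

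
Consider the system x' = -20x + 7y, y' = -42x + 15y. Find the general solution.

Coefficient matrix A = [[-20, 7], [-42, 15]].
Characteristic polynomial det(A - λI) = λ^2 + 5λ - 6 = 0.
Eigenvalues λ = 1, -6.
For λ=1: (A-λI) row 1 is [-21, 7], so an eigenvector is (1, 3).
For λ=-6: (A-λI) row 1 is [-14, 7], so an eigenvector is (-1, -2).
General solution: c_1e^(t)(1,3) + c_2e^(-6t)(-1,-2).

x(t) = c_1e^(t) - c_2e^(-6t), y(t) = 3c_1e^(t) - 2c_2e^(-6t)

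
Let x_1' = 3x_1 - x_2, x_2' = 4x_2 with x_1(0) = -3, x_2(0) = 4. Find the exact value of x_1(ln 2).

A = [[3,-1],[0,4]]; eigenvalues λ = 4, 3.
Eigenvectors: (-1,1) for λ=4, (1,0) for λ=3.
From the initial condition, c_1 = 4, c_2 = 1.
x_1(ln 2) = (4)(2^4)(-1) + (1)(2^3)(1) = -56.

-56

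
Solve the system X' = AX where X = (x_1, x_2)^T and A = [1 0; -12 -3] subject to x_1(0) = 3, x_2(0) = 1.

x_1(t) = 3e^(t), x_2(t) = -9e^(t) + 10e^(-3t)

Coefficient matrix A = [[1, 0], [-12, -3]].
Characteristic polynomial det(A - λI) = λ^2 + 2λ - 3 = 0.
Eigenvalues λ = 1, -3.
For λ=1: (A-λI) row 2 is [-12, -4], so an eigenvector is (-1, 3).
For λ=-3: (A-λI) row 1 is [4, 0], so an eigenvector is (0, 1).
General solution: C_1e^(t)(-1,3) + C_2e^(-3t)(0,1).
Applying x_1(0)=3, x_2(0)=1 gives C_1=-3, C_2=10.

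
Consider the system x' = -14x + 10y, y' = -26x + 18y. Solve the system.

Coefficient matrix A = [[-14, 10], [-26, 18]].
Characteristic polynomial det(A - λI) = λ^2 - 4λ + 8 = 0.
Eigenvalues λ = 2 ± 2i (complex conjugate pair).
For λ=2+2i: an eigenvector is (1,2) - i(2,3) = (1 - 2i, 2 - 3i).
A real fundamental pair from Re and Im of e^((2+2i)t)v: X_1 = e^(2t)(cos(2t)·(1,2) + sin(2t)·(2,3)), X_2 = e^(2t)(sin(2t)·(1,2) - cos(2t)·(2,3)).
General solution: C_1X_1 + C_2X_2.

x(t) = 2C_1e^(2t)sin(2t) + C_1e^(2t)cos(2t) + C_2e^(2t)sin(2t) - 2C_2e^(2t)cos(2t), y(t) = 3C_1e^(2t)sin(2t) + 2C_1e^(2t)cos(2t) + 2C_2e^(2t)sin(2t) - 3C_2e^(2t)cos(2t)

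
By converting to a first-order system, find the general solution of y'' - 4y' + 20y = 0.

y(t) = C_1e^(2t)cos(4t) + C_2e^(2t)sin(4t)

Let x_1 = y, x_2 = y'. Then x_1' = x_2 and x_2' = -20x_1 + 4x_2.
A = [[0,1],[-20,4]]; det(A-λI) = λ^2 - 4λ + 20.
Eigenvalues λ = 2 ± 4i.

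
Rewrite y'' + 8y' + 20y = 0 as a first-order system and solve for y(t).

Let x_1 = y, x_2 = y'. Then x_1' = x_2 and x_2' = -20x_1 - 8x_2.
A = [[0,1],[-20,-8]]; det(A-λI) = λ^2 + 8λ + 20.
Eigenvalues λ = -4 ± 2i.

y(t) = K_1e^(-4t)cos(2t) + K_2e^(-4t)sin(2t)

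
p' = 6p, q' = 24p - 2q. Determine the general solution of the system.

Coefficient matrix A = [[6, 0], [24, -2]].
Characteristic polynomial det(A - λI) = λ^2 - 4λ - 12 = 0.
Eigenvalues λ = -2, 6.
For λ=-2: (A-λI) row 1 is [8, 0], so an eigenvector is (0, -1).
For λ=6: (A-λI) row 2 is [24, -8], so an eigenvector is (1, 3).
General solution: c_1e^(-2t)(0,-1) + c_2e^(6t)(1,3).

p(t) = c_2e^(6t), q(t) = -c_1e^(-2t) + 3c_2e^(6t)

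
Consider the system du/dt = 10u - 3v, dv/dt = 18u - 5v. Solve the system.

Coefficient matrix A = [[10, -3], [18, -5]].
Characteristic polynomial det(A - λI) = λ^2 - 5λ + 4 = 0.
Eigenvalues λ = 1, 4.
For λ=1: (A-λI) row 1 is [9, -3], so an eigenvector is (1, 3).
For λ=4: (A-λI) row 1 is [6, -3], so an eigenvector is (1, 2).
General solution: K_1e^(t)(1,3) + K_2e^(4t)(1,2).

u(t) = K_1e^(t) + K_2e^(4t), v(t) = 3K_1e^(t) + 2K_2e^(4t)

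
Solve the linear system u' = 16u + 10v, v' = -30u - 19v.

u(t) = -2K_1e^(t) + K_2e^(-4t), v(t) = 3K_1e^(t) - 2K_2e^(-4t)

Coefficient matrix A = [[16, 10], [-30, -19]].
Characteristic polynomial det(A - λI) = λ^2 + 3λ - 4 = 0.
Eigenvalues λ = 1, -4.
For λ=1: (A-λI) row 1 is [15, 10], so an eigenvector is (-2, 3).
For λ=-4: (A-λI) row 1 is [20, 10], so an eigenvector is (1, -2).
General solution: K_1e^(t)(-2,3) + K_2e^(-4t)(1,-2).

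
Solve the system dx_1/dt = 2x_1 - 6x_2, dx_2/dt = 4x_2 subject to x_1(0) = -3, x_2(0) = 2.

x_1(t) = -6e^(4t) + 3e^(2t), x_2(t) = 2e^(4t)

Coefficient matrix A = [[2, -6], [0, 4]].
Characteristic polynomial det(A - λI) = λ^2 - 6λ + 8 = 0.
Eigenvalues λ = 2, 4.
For λ=2: (A-λI) row 1 is [0, -6], so an eigenvector is (-1, 0).
For λ=4: (A-λI) row 1 is [-2, -6], so an eigenvector is (3, -1).
General solution: c_1e^(2t)(-1,0) + c_2e^(4t)(3,-1).
Applying x_1(0)=-3, x_2(0)=2 gives c_1=-3, c_2=-2.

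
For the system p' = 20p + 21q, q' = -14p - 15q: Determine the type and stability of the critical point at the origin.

A = [[20,21],[-14,-15]]; det(A-λI) = λ^2 - 5λ - 6.
λ = 6, -1: opposite signs.

saddle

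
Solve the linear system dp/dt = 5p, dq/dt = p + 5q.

Coefficient matrix A = [[5, 0], [1, 5]].
Characteristic polynomial det(A - λI) = λ^2 - 10λ + 25 = 0.
Single eigenvalue λ = 5 with algebraic multiplicity 2.
Eigenvector v = (0,-1); generalized eigenvector w with (A-λI)w=v is (-1,3).
General solution: e^(5t)[K_1·v + K_2·(t·v + w)].

p(t) = -K_2e^(5t), q(t) = -K_1e^(5t) - K_2te^(5t) + 3K_2e^(5t)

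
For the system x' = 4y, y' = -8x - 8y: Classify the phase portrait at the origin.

stable spiral

A = [[0,4],[-8,-8]]; det(A-λI) = λ^2 + 8λ + 32.
λ = -4 ± 4i: negative real part.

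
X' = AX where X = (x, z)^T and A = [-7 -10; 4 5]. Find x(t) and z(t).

Coefficient matrix A = [[-7, -10], [4, 5]].
Characteristic polynomial det(A - λI) = λ^2 + 2λ + 5 = 0.
Eigenvalues λ = -1 ± 2i (complex conjugate pair).
For λ=-1+2i: an eigenvector is (-2,1) - i(1,-1) = (-2 - i, 1 + i).
A real fundamental pair from Re and Im of e^((-1+2i)t)v: X_1 = e^(-t)(cos(2t)·(-2,1) + sin(2t)·(1,-1)), X_2 = e^(-t)(sin(2t)·(-2,1) - cos(2t)·(1,-1)).
General solution: c_1X_1 + c_2X_2.

x(t) = c_1e^(-t)sin(2t) - 2c_1e^(-t)cos(2t) - 2c_2e^(-t)sin(2t) - c_2e^(-t)cos(2t), z(t) = -c_1e^(-t)sin(2t) + c_1e^(-t)cos(2t) + c_2e^(-t)sin(2t) + c_2e^(-t)cos(2t)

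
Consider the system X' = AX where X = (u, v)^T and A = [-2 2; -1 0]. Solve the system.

Coefficient matrix A = [[-2, 2], [-1, 0]].
Characteristic polynomial det(A - λI) = λ^2 + 2λ + 2 = 0.
Eigenvalues λ = -1 ± i (complex conjugate pair).
For λ=-1+i: an eigenvector is (-1,0) - i(1,1) = (-1 - i, 0 - i).
A real fundamental pair from Re and Im of e^((-1+i)t)v: X_1 = e^(-t)(cos(t)·(-1,0) + sin(t)·(1,1)), X_2 = e^(-t)(sin(t)·(-1,0) - cos(t)·(1,1)).
General solution: K_1X_1 + K_2X_2.

u(t) = K_1e^(-t)sin(t) - K_1e^(-t)cos(t) - K_2e^(-t)sin(t) - K_2e^(-t)cos(t), v(t) = K_1e^(-t)sin(t) - K_2e^(-t)cos(t)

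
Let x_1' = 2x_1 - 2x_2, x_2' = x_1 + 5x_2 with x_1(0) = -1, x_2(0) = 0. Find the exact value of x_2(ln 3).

-54

A = [[2,-2],[1,5]]; eigenvalues λ = 3, 4.
Eigenvectors: (-2,1) for λ=3, (1,-1) for λ=4.
From the initial condition, c_1 = 1, c_2 = 1.
x_2(ln 3) = (1)(3^3)(1) + (1)(3^4)(-1) = -54.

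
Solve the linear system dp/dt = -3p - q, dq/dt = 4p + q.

p(t) = c_1e^(-t) + c_2te^(-t), q(t) = -2c_1e^(-t) - 2c_2te^(-t) - c_2e^(-t)

Coefficient matrix A = [[-3, -1], [4, 1]].
Characteristic polynomial det(A - λI) = λ^2 + 2λ + 1 = 0.
Single eigenvalue λ = -1 with algebraic multiplicity 2.
Eigenvector v = (1,-2); generalized eigenvector w with (A-λI)w=v is (0,-1).
General solution: e^(-t)[c_1·v + c_2·(t·v + w)].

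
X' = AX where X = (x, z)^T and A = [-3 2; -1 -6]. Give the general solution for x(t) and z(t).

Coefficient matrix A = [[-3, 2], [-1, -6]].
Characteristic polynomial det(A - λI) = λ^2 + 9λ + 20 = 0.
Eigenvalues λ = -4, -5.
For λ=-4: (A-λI) row 1 is [1, 2], so an eigenvector is (2, -1).
For λ=-5: (A-λI) row 1 is [2, 2], so an eigenvector is (-1, 1).
General solution: C_1e^(-4t)(2,-1) + C_2e^(-5t)(-1,1).

x(t) = 2C_1e^(-4t) - C_2e^(-5t), z(t) = -C_1e^(-4t) + C_2e^(-5t)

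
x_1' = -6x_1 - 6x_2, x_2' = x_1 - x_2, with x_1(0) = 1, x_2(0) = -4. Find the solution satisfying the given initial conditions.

x_1(t) = 22e^(-3t) - 21e^(-4t), x_2(t) = -11e^(-3t) + 7e^(-4t)

Coefficient matrix A = [[-6, -6], [1, -1]].
Characteristic polynomial det(A - λI) = λ^2 + 7λ + 12 = 0.
Eigenvalues λ = -3, -4.
For λ=-3: (A-λI) row 1 is [-3, -6], so an eigenvector is (2, -1).
For λ=-4: (A-λI) row 1 is [-2, -6], so an eigenvector is (-3, 1).
General solution: C_1e^(-3t)(2,-1) + C_2e^(-4t)(-3,1).
Applying x_1(0)=1, x_2(0)=-4 gives C_1=11, C_2=7.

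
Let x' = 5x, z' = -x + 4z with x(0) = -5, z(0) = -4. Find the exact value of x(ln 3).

-1215

A = [[5,0],[-1,4]]; eigenvalues λ = 5, 4.
Eigenvectors: (-1,1) for λ=5, (0,-1) for λ=4.
From the initial condition, c_1 = 5, c_2 = 9.
x(ln 3) = (5)(3^5)(-1) + (9)(3^4)(0) = -1215.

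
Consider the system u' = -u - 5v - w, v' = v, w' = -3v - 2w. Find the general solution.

u(t) = c_1e^(-t) + c_2e^(-2t) - 2c_3e^(t), v(t) = c_3e^(t), w(t) = c_2e^(-2t) - c_3e^(t)

Coefficient matrix A = [[-1, -5, -1], [0, 1, 0], [0, -3, -2]].
det(A - λI) = 0 gives eigenvalues λ = -1, -2, 1.
For λ=-1: eigenvector (1,0,0).
For λ=-2: eigenvector (1,0,1).
For λ=1: eigenvector (-2,1,-1).
General solution: c_1e^(-t)(1,0,0) + c_2e^(-2t)(1,0,1) + c_3e^(t)(-2,1,-1).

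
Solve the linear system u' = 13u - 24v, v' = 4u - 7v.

u(t) = -3C_1e^(5t) - 2C_2e^(t), v(t) = -C_1e^(5t) - C_2e^(t)

Coefficient matrix A = [[13, -24], [4, -7]].
Characteristic polynomial det(A - λI) = λ^2 - 6λ + 5 = 0.
Eigenvalues λ = 5, 1.
For λ=5: (A-λI) row 1 is [8, -24], so an eigenvector is (-3, -1).
For λ=1: (A-λI) row 1 is [12, -24], so an eigenvector is (-2, -1).
General solution: C_1e^(5t)(-3,-1) + C_2e^(t)(-2,-1).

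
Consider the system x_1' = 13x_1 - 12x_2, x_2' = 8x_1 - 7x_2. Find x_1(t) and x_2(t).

Coefficient matrix A = [[13, -12], [8, -7]].
Characteristic polynomial det(A - λI) = λ^2 - 6λ + 5 = 0.
Eigenvalues λ = 5, 1.
For λ=5: (A-λI) row 1 is [8, -12], so an eigenvector is (3, 2).
For λ=1: (A-λI) row 1 is [12, -12], so an eigenvector is (1, 1).
General solution: c_1e^(5t)(3,2) + c_2e^(t)(1,1).

x_1(t) = 3c_1e^(5t) + c_2e^(t), x_2(t) = 2c_1e^(5t) + c_2e^(t)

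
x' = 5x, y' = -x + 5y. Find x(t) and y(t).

Coefficient matrix A = [[5, 0], [-1, 5]].
Characteristic polynomial det(A - λI) = λ^2 - 10λ + 25 = 0.
Single eigenvalue λ = 5 with algebraic multiplicity 2.
Eigenvector v = (0,-1); generalized eigenvector w with (A-λI)w=v is (1,-2).
General solution: e^(5t)[c_1·v + c_2·(t·v + w)].

x(t) = c_2e^(5t), y(t) = -c_1e^(5t) - c_2te^(5t) - 2c_2e^(5t)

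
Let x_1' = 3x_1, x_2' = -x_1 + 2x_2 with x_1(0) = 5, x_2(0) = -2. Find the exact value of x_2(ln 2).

-28

A = [[3,0],[-1,2]]; eigenvalues λ = 2, 3.
Eigenvectors: (0,-1) for λ=2, (1,-1) for λ=3.
From the initial condition, c_1 = -3, c_2 = 5.
x_2(ln 2) = (-3)(2^2)(-1) + (5)(2^3)(-1) = -28.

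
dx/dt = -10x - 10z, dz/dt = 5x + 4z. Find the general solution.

Coefficient matrix A = [[-10, -10], [5, 4]].
Characteristic polynomial det(A - λI) = λ^2 + 6λ + 10 = 0.
Eigenvalues λ = -3 ± i (complex conjugate pair).
For λ=-3+i: an eigenvector is (-3,2) - i(1,-1) = (-3 - i, 2 + i).
A real fundamental pair from Re and Im of e^((-3+i)t)v: X_1 = e^(-3t)(cos(t)·(-3,2) + sin(t)·(1,-1)), X_2 = e^(-3t)(sin(t)·(-3,2) - cos(t)·(1,-1)).
General solution: K_1X_1 + K_2X_2.

x(t) = K_1e^(-3t)sin(t) - 3K_1e^(-3t)cos(t) - 3K_2e^(-3t)sin(t) - K_2e^(-3t)cos(t), z(t) = -K_1e^(-3t)sin(t) + 2K_1e^(-3t)cos(t) + 2K_2e^(-3t)sin(t) + K_2e^(-3t)cos(t)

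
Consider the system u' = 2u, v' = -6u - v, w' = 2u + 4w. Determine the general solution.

u(t) = -c_3e^(2t), v(t) = c_2e^(-t) + 2c_3e^(2t), w(t) = c_1e^(4t) + c_3e^(2t)

Coefficient matrix A = [[2, 0, 0], [-6, -1, 0], [2, 0, 4]].
det(A - λI) = 0 gives eigenvalues λ = 4, -1, 2.
For λ=4: eigenvector (0,0,1).
For λ=-1: eigenvector (0,1,0).
For λ=2: eigenvector (-1,2,1).
General solution: c_1e^(4t)(0,0,1) + c_2e^(-t)(0,1,0) + c_3e^(2t)(-1,2,1).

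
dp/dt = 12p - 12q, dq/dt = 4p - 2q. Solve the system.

p(t) = 2K_1e^(6t) - 3K_2e^(4t), q(t) = K_1e^(6t) - 2K_2e^(4t)

Coefficient matrix A = [[12, -12], [4, -2]].
Characteristic polynomial det(A - λI) = λ^2 - 10λ + 24 = 0.
Eigenvalues λ = 6, 4.
For λ=6: (A-λI) row 1 is [6, -12], so an eigenvector is (2, 1).
For λ=4: (A-λI) row 1 is [8, -12], so an eigenvector is (-3, -2).
General solution: K_1e^(6t)(2,1) + K_2e^(4t)(-3,-2).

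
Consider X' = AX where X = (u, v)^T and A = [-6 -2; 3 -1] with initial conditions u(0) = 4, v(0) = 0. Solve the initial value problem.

Coefficient matrix A = [[-6, -2], [3, -1]].
Characteristic polynomial det(A - λI) = λ^2 + 7λ + 12 = 0.
Eigenvalues λ = -4, -3.
For λ=-4: (A-λI) row 1 is [-2, -2], so an eigenvector is (1, -1).
For λ=-3: (A-λI) row 1 is [-3, -2], so an eigenvector is (-2, 3).
General solution: c_1e^(-4t)(1,-1) + c_2e^(-3t)(-2,3).
Applying u(0)=4, v(0)=0 gives c_1=12, c_2=4.

u(t) = -8e^(-3t) + 12e^(-4t), v(t) = 12e^(-3t) - 12e^(-4t)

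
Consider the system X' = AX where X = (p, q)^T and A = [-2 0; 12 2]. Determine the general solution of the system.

Coefficient matrix A = [[-2, 0], [12, 2]].
Characteristic polynomial det(A - λI) = λ^2 - 4 = 0.
Eigenvalues λ = -2, 2.
For λ=-2: (A-λI) row 2 is [12, 4], so an eigenvector is (-1, 3).
For λ=2: (A-λI) row 1 is [-4, 0], so an eigenvector is (0, -1).
General solution: K_1e^(-2t)(-1,3) + K_2e^(2t)(0,-1).

p(t) = -K_1e^(-2t), q(t) = 3K_1e^(-2t) - K_2e^(2t)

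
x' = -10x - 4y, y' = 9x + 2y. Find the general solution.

x(t) = -2C_1e^(-4t) - 2C_2te^(-4t) - C_2e^(-4t), y(t) = 3C_1e^(-4t) + 3C_2te^(-4t) + 2C_2e^(-4t)

Coefficient matrix A = [[-10, -4], [9, 2]].
Characteristic polynomial det(A - λI) = λ^2 + 8λ + 16 = 0.
Single eigenvalue λ = -4 with algebraic multiplicity 2.
Eigenvector v = (-2,3); generalized eigenvector w with (A-λI)w=v is (-1,2).
General solution: e^(-4t)[C_1·v + C_2·(t·v + w)].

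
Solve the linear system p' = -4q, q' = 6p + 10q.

p(t) = 2C_1e^(6t) + C_2e^(4t), q(t) = -3C_1e^(6t) - C_2e^(4t)

Coefficient matrix A = [[0, -4], [6, 10]].
Characteristic polynomial det(A - λI) = λ^2 - 10λ + 24 = 0.
Eigenvalues λ = 6, 4.
For λ=6: (A-λI) row 1 is [-6, -4], so an eigenvector is (2, -3).
For λ=4: (A-λI) row 1 is [-4, -4], so an eigenvector is (1, -1).
General solution: C_1e^(6t)(2,-3) + C_2e^(4t)(1,-1).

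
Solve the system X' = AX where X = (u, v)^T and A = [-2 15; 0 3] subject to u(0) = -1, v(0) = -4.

Coefficient matrix A = [[-2, 15], [0, 3]].
Characteristic polynomial det(A - λI) = λ^2 - λ - 6 = 0.
Eigenvalues λ = 3, -2.
For λ=3: (A-λI) row 1 is [-5, 15], so an eigenvector is (3, 1).
For λ=-2: (A-λI) row 1 is [0, 15], so an eigenvector is (1, 0).
General solution: C_1e^(3t)(3,1) + C_2e^(-2t)(1,0).
Applying u(0)=-1, v(0)=-4 gives C_1=-4, C_2=11.

u(t) = -12e^(3t) + 11e^(-2t), v(t) = -4e^(3t)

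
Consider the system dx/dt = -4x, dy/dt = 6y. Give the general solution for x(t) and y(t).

x(t) = -C_2e^(-4t), y(t) = C_1e^(6t)

Coefficient matrix A = [[-4, 0], [0, 6]].
Characteristic polynomial det(A - λI) = λ^2 - 2λ - 24 = 0.
Eigenvalues λ = 6, -4.
For λ=6: (A-λI) row 1 is [-10, 0], so an eigenvector is (0, 1).
For λ=-4: (A-λI) row 2 is [0, 10], so an eigenvector is (-1, 0).
General solution: C_1e^(6t)(0,1) + C_2e^(-4t)(-1,0).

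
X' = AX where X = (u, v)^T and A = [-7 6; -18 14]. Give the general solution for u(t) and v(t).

Coefficient matrix A = [[-7, 6], [-18, 14]].
Characteristic polynomial det(A - λI) = λ^2 - 7λ + 10 = 0.
Eigenvalues λ = 5, 2.
For λ=5: (A-λI) row 1 is [-12, 6], so an eigenvector is (1, 2).
For λ=2: (A-λI) row 1 is [-9, 6], so an eigenvector is (2, 3).
General solution: c_1e^(5t)(1,2) + c_2e^(2t)(2,3).

u(t) = c_1e^(5t) + 2c_2e^(2t), v(t) = 2c_1e^(5t) + 3c_2e^(2t)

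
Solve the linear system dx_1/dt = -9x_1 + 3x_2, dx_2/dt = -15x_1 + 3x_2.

x_1(t) = -C_1e^(-3t)sin(3t) + C_2e^(-3t)cos(3t), x_2(t) = -2C_1e^(-3t)sin(3t) - C_1e^(-3t)cos(3t) - C_2e^(-3t)sin(3t) + 2C_2e^(-3t)cos(3t)

Coefficient matrix A = [[-9, 3], [-15, 3]].
Characteristic polynomial det(A - λI) = λ^2 + 6λ + 18 = 0.
Eigenvalues λ = -3 ± 3i (complex conjugate pair).
For λ=-3+3i: an eigenvector is (0,-1) - i(-1,-2) = (0 + i, -1 + 2i).
A real fundamental pair from Re and Im of e^((-3+3i)t)v: X_1 = e^(-3t)(cos(3t)·(0,-1) + sin(3t)·(-1,-2)), X_2 = e^(-3t)(sin(3t)·(0,-1) - cos(3t)·(-1,-2)).
General solution: C_1X_1 + C_2X_2.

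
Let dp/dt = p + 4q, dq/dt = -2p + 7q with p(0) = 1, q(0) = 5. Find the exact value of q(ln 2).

256

A = [[1,4],[-2,7]]; eigenvalues λ = 3, 5.
Eigenvectors: (2,1) for λ=3, (1,1) for λ=5.
From the initial condition, c_1 = -4, c_2 = 9.
q(ln 2) = (-4)(2^3)(1) + (9)(2^5)(1) = 256.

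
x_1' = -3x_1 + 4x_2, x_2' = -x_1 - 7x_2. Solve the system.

x_1(t) = 2c_1e^(-5t) + 2c_2te^(-5t) - 3c_2e^(-5t), x_2(t) = -c_1e^(-5t) - c_2te^(-5t) + 2c_2e^(-5t)

Coefficient matrix A = [[-3, 4], [-1, -7]].
Characteristic polynomial det(A - λI) = λ^2 + 10λ + 25 = 0.
Single eigenvalue λ = -5 with algebraic multiplicity 2.
Eigenvector v = (2,-1); generalized eigenvector w with (A-λI)w=v is (-3,2).
General solution: e^(-5t)[c_1·v + c_2·(t·v + w)].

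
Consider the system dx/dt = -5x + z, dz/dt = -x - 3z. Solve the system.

x(t) = -K_1e^(-4t) - K_2te^(-4t) - 2K_2e^(-4t), z(t) = -K_1e^(-4t) - K_2te^(-4t) - 3K_2e^(-4t)

Coefficient matrix A = [[-5, 1], [-1, -3]].
Characteristic polynomial det(A - λI) = λ^2 + 8λ + 16 = 0.
Single eigenvalue λ = -4 with algebraic multiplicity 2.
Eigenvector v = (-1,-1); generalized eigenvector w with (A-λI)w=v is (-2,-3).
General solution: e^(-4t)[K_1·v + K_2·(t·v + w)].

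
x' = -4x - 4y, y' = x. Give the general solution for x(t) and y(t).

Coefficient matrix A = [[-4, -4], [1, 0]].
Characteristic polynomial det(A - λI) = λ^2 + 4λ + 4 = 0.
Single eigenvalue λ = -2 with algebraic multiplicity 2.
Eigenvector v = (-2,1); generalized eigenvector w with (A-λI)w=v is (-1,1).
General solution: e^(-2t)[C_1·v + C_2·(t·v + w)].

x(t) = -2C_1e^(-2t) - 2C_2te^(-2t) - C_2e^(-2t), y(t) = C_1e^(-2t) + C_2te^(-2t) + C_2e^(-2t)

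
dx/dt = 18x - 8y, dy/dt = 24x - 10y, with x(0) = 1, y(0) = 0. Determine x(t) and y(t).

x(t) = 4e^(6t) - 3e^(2t), y(t) = 6e^(6t) - 6e^(2t)

Coefficient matrix A = [[18, -8], [24, -10]].
Characteristic polynomial det(A - λI) = λ^2 - 8λ + 12 = 0.
Eigenvalues λ = 2, 6.
For λ=2: (A-λI) row 1 is [16, -8], so an eigenvector is (-1, -2).
For λ=6: (A-λI) row 1 is [12, -8], so an eigenvector is (-2, -3).
General solution: C_1e^(2t)(-1,-2) + C_2e^(6t)(-2,-3).
Applying x(0)=1, y(0)=0 gives C_1=3, C_2=-2.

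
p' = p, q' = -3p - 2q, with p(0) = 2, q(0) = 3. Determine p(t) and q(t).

Coefficient matrix A = [[1, 0], [-3, -2]].
Characteristic polynomial det(A - λI) = λ^2 + λ - 2 = 0.
Eigenvalues λ = 1, -2.
For λ=1: (A-λI) row 2 is [-3, -3], so an eigenvector is (-1, 1).
For λ=-2: (A-λI) row 1 is [3, 0], so an eigenvector is (0, 1).
General solution: C_1e^(t)(-1,1) + C_2e^(-2t)(0,1).
Applying p(0)=2, q(0)=3 gives C_1=-2, C_2=5.

p(t) = 2e^(t), q(t) = -2e^(t) + 5e^(-2t)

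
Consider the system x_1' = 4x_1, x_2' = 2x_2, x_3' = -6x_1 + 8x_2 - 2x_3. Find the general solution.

Coefficient matrix A = [[4, 0, 0], [0, 2, 0], [-6, 8, -2]].
det(A - λI) = 0 gives eigenvalues λ = 4, 2, -2.
For λ=4: eigenvector (-1,0,1).
For λ=2: eigenvector (0,1,2).
For λ=-2: eigenvector (0,0,-1).
General solution: c_1e^(4t)(-1,0,1) + c_2e^(2t)(0,1,2) + c_3e^(-2t)(0,0,-1).

x_1(t) = -c_1e^(4t), x_2(t) = c_2e^(2t), x_3(t) = c_1e^(4t) + 2c_2e^(2t) - c_3e^(-2t)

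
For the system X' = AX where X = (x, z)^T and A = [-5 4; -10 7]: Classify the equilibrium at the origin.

A = [[-5,4],[-10,7]]; det(A-λI) = λ^2 - 2λ + 5.
λ = 1 ± 2i: positive real part.

unstable spiral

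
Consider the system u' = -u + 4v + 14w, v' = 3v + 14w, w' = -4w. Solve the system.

Coefficient matrix A = [[-1, 4, 14], [0, 3, 14], [0, 0, -4]].
det(A - λI) = 0 gives eigenvalues λ = -4, 3, -1.
For λ=-4: eigenvector (-2,-2,1).
For λ=3: eigenvector (1,1,0).
For λ=-1: eigenvector (1,0,0).
General solution: K_1e^(-4t)(-2,-2,1) + K_2e^(3t)(1,1,0) + K_3e^(-t)(1,0,0).

u(t) = -2K_1e^(-4t) + K_2e^(3t) + K_3e^(-t), v(t) = -2K_1e^(-4t) + K_2e^(3t), w(t) = K_1e^(-4t)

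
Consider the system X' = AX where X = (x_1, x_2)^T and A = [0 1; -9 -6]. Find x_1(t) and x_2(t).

x_1(t) = -c_1e^(-3t) - c_2te^(-3t), x_2(t) = 3c_1e^(-3t) + 3c_2te^(-3t) - c_2e^(-3t)

Coefficient matrix A = [[0, 1], [-9, -6]].
Characteristic polynomial det(A - λI) = λ^2 + 6λ + 9 = 0.
Single eigenvalue λ = -3 with algebraic multiplicity 2.
Eigenvector v = (-1,3); generalized eigenvector w with (A-λI)w=v is (0,-1).
General solution: e^(-3t)[c_1·v + c_2·(t·v + w)].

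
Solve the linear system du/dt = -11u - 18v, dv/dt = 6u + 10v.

u(t) = 3K_1e^(t) + 2K_2e^(-2t), v(t) = -2K_1e^(t) - K_2e^(-2t)

Coefficient matrix A = [[-11, -18], [6, 10]].
Characteristic polynomial det(A - λI) = λ^2 + λ - 2 = 0.
Eigenvalues λ = 1, -2.
For λ=1: (A-λI) row 1 is [-12, -18], so an eigenvector is (3, -2).
For λ=-2: (A-λI) row 1 is [-9, -18], so an eigenvector is (2, -1).
General solution: K_1e^(t)(3,-2) + K_2e^(-2t)(2,-1).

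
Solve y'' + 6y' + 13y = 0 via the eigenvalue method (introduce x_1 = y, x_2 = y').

y(t) = c_1e^(-3t)cos(2t) + c_2e^(-3t)sin(2t)

Let x_1 = y, x_2 = y'. Then x_1' = x_2 and x_2' = -13x_1 - 6x_2.
A = [[0,1],[-13,-6]]; det(A-λI) = λ^2 + 6λ + 13.
Eigenvalues λ = -3 ± 2i.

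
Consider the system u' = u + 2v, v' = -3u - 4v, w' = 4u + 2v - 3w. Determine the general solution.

u(t) = -c_1e^(-t) + 2c_2e^(-2t), v(t) = c_1e^(-t) - 3c_2e^(-2t), w(t) = -c_1e^(-t) + 2c_2e^(-2t) + c_3e^(-3t)

Coefficient matrix A = [[1, 2, 0], [-3, -4, 0], [4, 2, -3]].
det(A - λI) = 0 gives eigenvalues λ = -1, -2, -3.
For λ=-1: eigenvector (-1,1,-1).
For λ=-2: eigenvector (2,-3,2).
For λ=-3: eigenvector (0,0,1).
General solution: c_1e^(-t)(-1,1,-1) + c_2e^(-2t)(2,-3,2) + c_3e^(-3t)(0,0,1).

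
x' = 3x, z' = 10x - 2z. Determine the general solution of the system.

Coefficient matrix A = [[3, 0], [10, -2]].
Characteristic polynomial det(A - λI) = λ^2 - λ - 6 = 0.
Eigenvalues λ = 3, -2.
For λ=3: (A-λI) row 2 is [10, -5], so an eigenvector is (-1, -2).
For λ=-2: (A-λI) row 1 is [5, 0], so an eigenvector is (0, 1).
General solution: C_1e^(3t)(-1,-2) + C_2e^(-2t)(0,1).

x(t) = -C_1e^(3t), z(t) = -2C_1e^(3t) + C_2e^(-2t)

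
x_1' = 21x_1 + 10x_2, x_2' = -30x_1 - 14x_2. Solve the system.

x_1(t) = -C_1e^(t) - 2C_2e^(6t), x_2(t) = 2C_1e^(t) + 3C_2e^(6t)

Coefficient matrix A = [[21, 10], [-30, -14]].
Characteristic polynomial det(A - λI) = λ^2 - 7λ + 6 = 0.
Eigenvalues λ = 1, 6.
For λ=1: (A-λI) row 1 is [20, 10], so an eigenvector is (-1, 2).
For λ=6: (A-λI) row 1 is [15, 10], so an eigenvector is (-2, 3).
General solution: C_1e^(t)(-1,2) + C_2e^(6t)(-2,3).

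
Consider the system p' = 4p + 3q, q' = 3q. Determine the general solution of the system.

Coefficient matrix A = [[4, 3], [0, 3]].
Characteristic polynomial det(A - λI) = λ^2 - 7λ + 12 = 0.
Eigenvalues λ = 4, 3.
For λ=4: (A-λI) row 1 is [0, 3], so an eigenvector is (1, 0).
For λ=3: (A-λI) row 1 is [1, 3], so an eigenvector is (3, -1).
General solution: c_1e^(4t)(1,0) + c_2e^(3t)(3,-1).

p(t) = c_1e^(4t) + 3c_2e^(3t), q(t) = -c_2e^(3t)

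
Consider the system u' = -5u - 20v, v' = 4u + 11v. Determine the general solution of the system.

Coefficient matrix A = [[-5, -20], [4, 11]].
Characteristic polynomial det(A - λI) = λ^2 - 6λ + 25 = 0.
Eigenvalues λ = 3 ± 4i (complex conjugate pair).
For λ=3+4i: an eigenvector is (2,-1) - i(1,0) = (2 - i, -1).
A real fundamental pair from Re and Im of e^((3+4i)t)v: X_1 = e^(3t)(cos(4t)·(2,-1) + sin(4t)·(1,0)), X_2 = e^(3t)(sin(4t)·(2,-1) - cos(4t)·(1,0)).
General solution: C_1X_1 + C_2X_2.

u(t) = C_1e^(3t)sin(4t) + 2C_1e^(3t)cos(4t) + 2C_2e^(3t)sin(4t) - C_2e^(3t)cos(4t), v(t) = -C_1e^(3t)cos(4t) - C_2e^(3t)sin(4t)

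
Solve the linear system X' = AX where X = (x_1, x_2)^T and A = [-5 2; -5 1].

x_1(t) = C_1e^(-2t)sin(t) - C_1e^(-2t)cos(t) - C_2e^(-2t)sin(t) - C_2e^(-2t)cos(t), x_2(t) = 2C_1e^(-2t)sin(t) - C_1e^(-2t)cos(t) - C_2e^(-2t)sin(t) - 2C_2e^(-2t)cos(t)

Coefficient matrix A = [[-5, 2], [-5, 1]].
Characteristic polynomial det(A - λI) = λ^2 + 4λ + 5 = 0.
Eigenvalues λ = -2 ± i (complex conjugate pair).
For λ=-2+i: an eigenvector is (-1,-1) - i(1,2) = (-1 - i, -1 - 2i).
A real fundamental pair from Re and Im of e^((-2+i)t)v: X_1 = e^(-2t)(cos(t)·(-1,-1) + sin(t)·(1,2)), X_2 = e^(-2t)(sin(t)·(-1,-1) - cos(t)·(1,2)).
General solution: C_1X_1 + C_2X_2.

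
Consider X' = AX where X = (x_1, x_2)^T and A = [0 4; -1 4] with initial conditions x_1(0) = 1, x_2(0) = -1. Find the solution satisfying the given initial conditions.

x_1(t) = -6te^(2t) + e^(2t), x_2(t) = -3te^(2t) - e^(2t)

Coefficient matrix A = [[0, 4], [-1, 4]].
Characteristic polynomial det(A - λI) = λ^2 - 4λ + 4 = 0.
Single eigenvalue λ = 2 with algebraic multiplicity 2.
Eigenvector v = (2,1); generalized eigenvector w with (A-λI)w=v is (3,2).
General solution: e^(2t)[c_1·v + c_2·(t·v + w)].
Applying x_1(0)=1, x_2(0)=-1 gives c_1=5, c_2=-3.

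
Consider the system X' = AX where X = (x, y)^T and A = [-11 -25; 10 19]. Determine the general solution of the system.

Coefficient matrix A = [[-11, -25], [10, 19]].
Characteristic polynomial det(A - λI) = λ^2 - 8λ + 41 = 0.
Eigenvalues λ = 4 ± 5i (complex conjugate pair).
For λ=4+5i: an eigenvector is (-1,1) - i(-2,1) = (-1 + 2i, 1 - i).
A real fundamental pair from Re and Im of e^((4+5i)t)v: X_1 = e^(4t)(cos(5t)·(-1,1) + sin(5t)·(-2,1)), X_2 = e^(4t)(sin(5t)·(-1,1) - cos(5t)·(-2,1)).
General solution: c_1X_1 + c_2X_2.

x(t) = -2c_1e^(4t)sin(5t) - c_1e^(4t)cos(5t) - c_2e^(4t)sin(5t) + 2c_2e^(4t)cos(5t), y(t) = c_1e^(4t)sin(5t) + c_1e^(4t)cos(5t) + c_2e^(4t)sin(5t) - c_2e^(4t)cos(5t)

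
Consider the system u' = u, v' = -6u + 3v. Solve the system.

u(t) = C_1e^(t), v(t) = 3C_1e^(t) + C_2e^(3t)

Coefficient matrix A = [[1, 0], [-6, 3]].
Characteristic polynomial det(A - λI) = λ^2 - 4λ + 3 = 0.
Eigenvalues λ = 1, 3.
For λ=1: (A-λI) row 2 is [-6, 2], so an eigenvector is (1, 3).
For λ=3: (A-λI) row 1 is [-2, 0], so an eigenvector is (0, 1).
General solution: C_1e^(t)(1,3) + C_2e^(3t)(0,1).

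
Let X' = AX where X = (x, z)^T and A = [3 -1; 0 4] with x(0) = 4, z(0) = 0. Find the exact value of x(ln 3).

108

A = [[3,-1],[0,4]]; eigenvalues λ = 4, 3.
Eigenvectors: (1,-1) for λ=4, (1,0) for λ=3.
From the initial condition, c_1 = 0, c_2 = 4.
x(ln 3) = (0)(3^4)(1) + (4)(3^3)(1) = 108.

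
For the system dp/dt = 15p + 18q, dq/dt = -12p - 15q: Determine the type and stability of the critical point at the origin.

A = [[15,18],[-12,-15]]; det(A-λI) = λ^2 - 9.
λ = -3, 3: opposite signs.

saddle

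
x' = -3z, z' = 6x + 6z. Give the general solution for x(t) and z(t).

x(t) = -K_1e^(3t)cos(3t) - K_2e^(3t)sin(3t), z(t) = -K_1e^(3t)sin(3t) + K_1e^(3t)cos(3t) + K_2e^(3t)sin(3t) + K_2e^(3t)cos(3t)

Coefficient matrix A = [[0, -3], [6, 6]].
Characteristic polynomial det(A - λI) = λ^2 - 6λ + 18 = 0.
Eigenvalues λ = 3 ± 3i (complex conjugate pair).
For λ=3+3i: an eigenvector is (-1,1) - i(0,-1) = (-1, 1 + i).
A real fundamental pair from Re and Im of e^((3+3i)t)v: X_1 = e^(3t)(cos(3t)·(-1,1) + sin(3t)·(0,-1)), X_2 = e^(3t)(sin(3t)·(-1,1) - cos(3t)·(0,-1)).
General solution: K_1X_1 + K_2X_2.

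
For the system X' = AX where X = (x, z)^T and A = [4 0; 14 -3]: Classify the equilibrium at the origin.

saddle

A = [[4,0],[14,-3]]; det(A-λI) = λ^2 - λ - 12.
λ = 4, -3: opposite signs.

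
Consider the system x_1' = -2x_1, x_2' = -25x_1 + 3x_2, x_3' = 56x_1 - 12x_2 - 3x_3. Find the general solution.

x_1(t) = K_3e^(-2t), x_2(t) = K_2e^(3t) + 5K_3e^(-2t), x_3(t) = K_1e^(-3t) - 2K_2e^(3t) - 4K_3e^(-2t)

Coefficient matrix A = [[-2, 0, 0], [-25, 3, 0], [56, -12, -3]].
det(A - λI) = 0 gives eigenvalues λ = -3, 3, -2.
For λ=-3: eigenvector (0,0,1).
For λ=3: eigenvector (0,1,-2).
For λ=-2: eigenvector (1,5,-4).
General solution: K_1e^(-3t)(0,0,1) + K_2e^(3t)(0,1,-2) + K_3e^(-2t)(1,5,-4).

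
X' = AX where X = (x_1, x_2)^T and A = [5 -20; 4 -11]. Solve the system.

x_1(t) = K_1e^(-3t)sin(4t) - 2K_1e^(-3t)cos(4t) - 2K_2e^(-3t)sin(4t) - K_2e^(-3t)cos(4t), x_2(t) = -K_1e^(-3t)cos(4t) - K_2e^(-3t)sin(4t)

Coefficient matrix A = [[5, -20], [4, -11]].
Characteristic polynomial det(A - λI) = λ^2 + 6λ + 25 = 0.
Eigenvalues λ = -3 ± 4i (complex conjugate pair).
For λ=-3+4i: an eigenvector is (-2,-1) - i(1,0) = (-2 - i, -1).
A real fundamental pair from Re and Im of e^((-3+4i)t)v: X_1 = e^(-3t)(cos(4t)·(-2,-1) + sin(4t)·(1,0)), X_2 = e^(-3t)(sin(4t)·(-2,-1) - cos(4t)·(1,0)).
General solution: K_1X_1 + K_2X_2.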